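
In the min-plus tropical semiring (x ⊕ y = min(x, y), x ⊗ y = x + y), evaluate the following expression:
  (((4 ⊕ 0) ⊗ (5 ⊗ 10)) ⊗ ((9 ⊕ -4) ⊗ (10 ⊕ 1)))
(((4 ⊕ 0) ⊗ (5 ⊗ 10)) ⊗ ((9 ⊕ -4) ⊗ (10 ⊕ 1))) = 12

Expand innermost to outermost. Recall ⊕ takes the minimum of its arguments and ⊗ takes their sum. Working out the expression (((4 ⊕ 0) ⊗ (5 ⊗ 10)) ⊗ ((9 ⊕ -4) ⊗ (10 ⊕ 1))) gives 12.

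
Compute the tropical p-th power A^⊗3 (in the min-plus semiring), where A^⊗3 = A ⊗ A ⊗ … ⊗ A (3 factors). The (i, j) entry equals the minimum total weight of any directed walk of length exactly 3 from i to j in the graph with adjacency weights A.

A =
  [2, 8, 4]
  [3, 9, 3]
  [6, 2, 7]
A^⊗3 =
  [6, 8, 8]
  [7, 9, 8]
  [7, 7, 9]

Each entry (A^⊗3)_ij equals the minimum over all length-3 walks i = v_0 → v_1 → … → v_3 = j of Σ_t A[v_t][v_{t+1}]. For example, for (i, j) = (0, 2) we minimise over 9 possible intermediate vertex sequences; the minimum is 8, attained along the walk 0 → 0 → 0 → 2.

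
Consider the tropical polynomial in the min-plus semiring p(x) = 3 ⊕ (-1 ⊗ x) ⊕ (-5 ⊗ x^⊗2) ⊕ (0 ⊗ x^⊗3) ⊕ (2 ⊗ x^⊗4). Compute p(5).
p(5) = 3

A tropical monomial a ⊗ x^⊗i evaluates to a + i · x. Evaluating each term at x = 5:
  Term 0 contributes 3 + 0 · 5 = 3
  Term 1 contributes -1 + 1 · 5 = 4
  Term 2 contributes -5 + 2 · 5 = 5
  Term 3 contributes 0 + 3 · 5 = 15
  Term 4 contributes 2 + 4 · 5 = 22
p(5) = ⊕ of these = min[3, 4, 5, 15, 22] = 3.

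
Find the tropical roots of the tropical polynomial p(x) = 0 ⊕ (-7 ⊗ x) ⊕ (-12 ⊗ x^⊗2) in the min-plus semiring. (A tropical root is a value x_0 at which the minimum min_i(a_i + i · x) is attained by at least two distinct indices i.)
Roots: {5, 7}

Each tropical root is a break point of the lower envelope of the lines y = a_i + i · x (there are 3 lines, with slopes 0, 1, ..., 2). Only the lines that attain the minimum somewhere contribute to roots; other lines are dominated. Here the surviving (envelope) indices are i = 2, i = 1, i = 0.
Intersections between consecutive envelope lines give the roots: for adjacent envelope indices i < j the intersection is x = (a_i − a_j) / (j − i). Reading off the sorted break points: {5, 7}.
Verification: at each break x_0, at least two indices attain the minimum of min_i(a_i + i · x_0).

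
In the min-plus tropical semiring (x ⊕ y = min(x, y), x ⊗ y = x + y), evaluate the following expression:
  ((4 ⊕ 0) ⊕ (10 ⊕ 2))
((4 ⊕ 0) ⊕ (10 ⊕ 2)) = 0

Expand innermost to outermost. Recall ⊕ takes the minimum of its arguments and ⊗ takes their sum. Working out the expression ((4 ⊕ 0) ⊕ (10 ⊕ 2)) gives 0.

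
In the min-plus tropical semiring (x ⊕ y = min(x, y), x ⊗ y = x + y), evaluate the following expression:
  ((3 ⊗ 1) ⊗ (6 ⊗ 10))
((3 ⊗ 1) ⊗ (6 ⊗ 10)) = 20

Expand innermost to outermost. Recall ⊕ takes the minimum of its arguments and ⊗ takes their sum. Working out the expression ((3 ⊗ 1) ⊗ (6 ⊗ 10)) gives 20.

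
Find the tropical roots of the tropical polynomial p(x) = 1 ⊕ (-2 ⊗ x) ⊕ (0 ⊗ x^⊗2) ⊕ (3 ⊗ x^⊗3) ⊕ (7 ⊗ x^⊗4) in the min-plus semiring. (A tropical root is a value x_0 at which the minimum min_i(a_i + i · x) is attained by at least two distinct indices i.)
Roots: {-4, -3, -2, 3}

Each tropical root is a break point of the lower envelope of the lines y = a_i + i · x (there are 5 lines, with slopes 0, 1, ..., 4). Only the lines that attain the minimum somewhere contribute to roots; other lines are dominated. Here the surviving (envelope) indices are i = 4, i = 3, i = 2, i = 1, i = 0.
Intersections between consecutive envelope lines give the roots: for adjacent envelope indices i < j the intersection is x = (a_i − a_j) / (j − i). Reading off the sorted break points: {-4, -3, -2, 3}.
Verification: at each break x_0, at least two indices attain the minimum of min_i(a_i + i · x_0).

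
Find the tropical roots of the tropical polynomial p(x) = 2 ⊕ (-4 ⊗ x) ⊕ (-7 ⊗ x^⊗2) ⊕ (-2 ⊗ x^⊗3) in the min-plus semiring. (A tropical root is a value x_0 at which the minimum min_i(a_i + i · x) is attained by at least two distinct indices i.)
Roots: {-5, 3, 6}

Each tropical root is a break point of the lower envelope of the lines y = a_i + i · x (there are 4 lines, with slopes 0, 1, ..., 3). Only the lines that attain the minimum somewhere contribute to roots; other lines are dominated. Here the surviving (envelope) indices are i = 3, i = 2, i = 1, i = 0.
Intersections between consecutive envelope lines give the roots: for adjacent envelope indices i < j the intersection is x = (a_i − a_j) / (j − i). Reading off the sorted break points: {-5, 3, 6}.
Verification: at each break x_0, at least two indices attain the minimum of min_i(a_i + i · x_0).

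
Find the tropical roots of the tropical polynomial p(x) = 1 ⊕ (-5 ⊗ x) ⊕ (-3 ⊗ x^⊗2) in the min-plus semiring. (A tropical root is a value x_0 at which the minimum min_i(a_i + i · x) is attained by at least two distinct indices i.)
Roots: {-2, 6}

Each tropical root is a break point of the lower envelope of the lines y = a_i + i · x (there are 3 lines, with slopes 0, 1, ..., 2). Only the lines that attain the minimum somewhere contribute to roots; other lines are dominated. Here the surviving (envelope) indices are i = 2, i = 1, i = 0.
Intersections between consecutive envelope lines give the roots: for adjacent envelope indices i < j the intersection is x = (a_i − a_j) / (j − i). Reading off the sorted break points: {-2, 6}.
Verification: at each break x_0, at least two indices attain the minimum of min_i(a_i + i · x_0).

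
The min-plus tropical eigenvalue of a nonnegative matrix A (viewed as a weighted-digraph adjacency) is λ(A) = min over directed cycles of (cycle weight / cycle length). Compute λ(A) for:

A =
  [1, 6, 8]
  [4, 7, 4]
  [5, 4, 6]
λ(A) = 1

Enumerate directed cycles and compute their means (weight / length). Sample:
  cycle 0 → 0: weight = 1, length = 1, mean = 1/1 ≈ 1.000
  cycle 1 → 1: weight = 7, length = 1, mean = 7/1 ≈ 7.000
  cycle 2 → 2: weight = 6, length = 1, mean = 6/1 ≈ 6.000
  cycle 0 → 1 → 0: weight = 10, length = 2, mean = 10/2 ≈ 5.000
  cycle 0 → 2 → 0: weight = 13, length = 2, mean = 13/2 ≈ 6.500
  cycle 1 → 0 → 1: weight = 10, length = 2, mean = 10/2 ≈ 5.000
Minimum mean = 1.000, attained e.g. along the cycle 0 → 0 with weight 1 and length 1. So λ(A) = 1/1 = 1.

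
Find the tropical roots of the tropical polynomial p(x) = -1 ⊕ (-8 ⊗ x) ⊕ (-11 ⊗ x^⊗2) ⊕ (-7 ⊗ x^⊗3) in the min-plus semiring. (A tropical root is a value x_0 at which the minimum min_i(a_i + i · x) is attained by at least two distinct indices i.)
Roots: {-4, 3, 7}

Each tropical root is a break point of the lower envelope of the lines y = a_i + i · x (there are 4 lines, with slopes 0, 1, ..., 3). Only the lines that attain the minimum somewhere contribute to roots; other lines are dominated. Here the surviving (envelope) indices are i = 3, i = 2, i = 1, i = 0.
Intersections between consecutive envelope lines give the roots: for adjacent envelope indices i < j the intersection is x = (a_i − a_j) / (j − i). Reading off the sorted break points: {-4, 3, 7}.
Verification: at each break x_0, at least two indices attain the minimum of min_i(a_i + i · x_0).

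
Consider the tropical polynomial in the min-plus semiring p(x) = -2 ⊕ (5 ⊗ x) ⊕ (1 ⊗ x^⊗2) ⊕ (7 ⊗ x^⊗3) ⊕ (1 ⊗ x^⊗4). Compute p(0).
p(0) = -2

A tropical monomial a ⊗ x^⊗i evaluates to a + i · x. Evaluating each term at x = 0:
  Term 0 contributes -2 + 0 · 0 = -2
  Term 1 contributes 5 + 1 · 0 = 5
  Term 2 contributes 1 + 2 · 0 = 1
  Term 3 contributes 7 + 3 · 0 = 7
  Term 4 contributes 1 + 4 · 0 = 1
p(0) = ⊕ of these = min[-2, 5, 1, 7, 1] = -2.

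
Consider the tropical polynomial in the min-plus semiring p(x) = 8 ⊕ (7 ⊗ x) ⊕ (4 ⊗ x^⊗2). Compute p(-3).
p(-3) = -2

A tropical monomial a ⊗ x^⊗i evaluates to a + i · x. Evaluating each term at x = -3:
  Term 0 contributes 8 + 0 · -3 = 8
  Term 1 contributes 7 + 1 · -3 = 4
  Term 2 contributes 4 + 2 · -3 = -2
p(-3) = ⊕ of these = min[8, 4, -2] = -2.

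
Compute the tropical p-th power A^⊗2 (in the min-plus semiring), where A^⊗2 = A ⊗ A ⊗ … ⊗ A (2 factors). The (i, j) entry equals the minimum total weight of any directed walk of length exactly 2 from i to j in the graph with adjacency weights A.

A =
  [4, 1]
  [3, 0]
A^⊗2 =
  [4, 1]
  [3, 0]

Each entry (A^⊗2)_ij equals the minimum over all length-2 walks i = v_0 → v_1 → … → v_2 = j of Σ_t A[v_t][v_{t+1}]. For example, for (i, j) = (0, 1) we minimise over 2 possible intermediate vertex sequences; the minimum is 1, attained along the walk 0 → 1 → 1.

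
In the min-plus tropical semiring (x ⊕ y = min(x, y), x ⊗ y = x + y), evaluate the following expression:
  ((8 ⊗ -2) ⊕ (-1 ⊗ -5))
((8 ⊗ -2) ⊕ (-1 ⊗ -5)) = -6

Expand innermost to outermost. Recall ⊕ takes the minimum of its arguments and ⊗ takes their sum. Working out the expression ((8 ⊗ -2) ⊕ (-1 ⊗ -5)) gives -6.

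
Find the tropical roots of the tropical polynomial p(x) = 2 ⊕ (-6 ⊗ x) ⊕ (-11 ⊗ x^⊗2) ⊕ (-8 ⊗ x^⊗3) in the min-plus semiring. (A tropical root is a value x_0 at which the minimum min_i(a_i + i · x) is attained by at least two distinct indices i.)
Roots: {-3, 5, 8}

Each tropical root is a break point of the lower envelope of the lines y = a_i + i · x (there are 4 lines, with slopes 0, 1, ..., 3). Only the lines that attain the minimum somewhere contribute to roots; other lines are dominated. Here the surviving (envelope) indices are i = 3, i = 2, i = 1, i = 0.
Intersections between consecutive envelope lines give the roots: for adjacent envelope indices i < j the intersection is x = (a_i − a_j) / (j − i). Reading off the sorted break points: {-3, 5, 8}.
Verification: at each break x_0, at least two indices attain the minimum of min_i(a_i + i · x_0).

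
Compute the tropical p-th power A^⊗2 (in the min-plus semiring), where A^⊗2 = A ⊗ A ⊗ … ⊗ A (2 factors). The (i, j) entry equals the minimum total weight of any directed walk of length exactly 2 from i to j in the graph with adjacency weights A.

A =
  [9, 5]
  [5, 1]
A^⊗2 =
  [10, 6]
  [6, 2]

Each entry (A^⊗2)_ij equals the minimum over all length-2 walks i = v_0 → v_1 → … → v_2 = j of Σ_t A[v_t][v_{t+1}]. For example, for (i, j) = (0, 1) we minimise over 2 possible intermediate vertex sequences; the minimum is 6, attained along the walk 0 → 1 → 1.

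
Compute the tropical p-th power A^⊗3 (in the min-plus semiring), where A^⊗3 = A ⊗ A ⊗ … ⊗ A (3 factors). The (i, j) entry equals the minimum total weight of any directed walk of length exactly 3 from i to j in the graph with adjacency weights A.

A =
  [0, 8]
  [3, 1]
A^⊗3 =
  [0, 8]
  [3, 3]

Each entry (A^⊗3)_ij equals the minimum over all length-3 walks i = v_0 → v_1 → … → v_3 = j of Σ_t A[v_t][v_{t+1}]. For example, for (i, j) = (0, 1) we minimise over 4 possible intermediate vertex sequences; the minimum is 8, attained along the walk 0 → 0 → 0 → 1.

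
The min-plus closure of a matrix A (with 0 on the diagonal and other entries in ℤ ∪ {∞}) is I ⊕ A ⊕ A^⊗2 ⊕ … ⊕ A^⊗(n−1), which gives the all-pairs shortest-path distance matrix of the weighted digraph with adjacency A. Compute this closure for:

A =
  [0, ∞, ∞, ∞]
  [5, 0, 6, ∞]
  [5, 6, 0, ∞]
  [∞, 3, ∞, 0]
Closure =
  [0, ∞, ∞, ∞]
  [5, 0, 6, ∞]
  [5, 6, 0, ∞]
  [8, 3, 9, 0]

This is the Floyd-Warshall all-pairs shortest-path computation. For each intermediate vertex k = 0, 1, …, 3, update dist[i][j] ← min(dist[i][j], dist[i][k] + dist[k][j]). The final matrix gives, for each (i, j), the minimum total weight of any directed path from i to j (possibly empty when i = j).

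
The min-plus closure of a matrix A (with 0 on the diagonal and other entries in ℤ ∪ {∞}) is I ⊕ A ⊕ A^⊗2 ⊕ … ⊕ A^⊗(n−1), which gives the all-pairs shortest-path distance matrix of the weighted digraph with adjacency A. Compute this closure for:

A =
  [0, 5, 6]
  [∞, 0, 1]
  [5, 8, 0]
Closure =
  [0, 5, 6]
  [6, 0, 1]
  [5, 8, 0]

This is the Floyd-Warshall all-pairs shortest-path computation. For each intermediate vertex k = 0, 1, …, 2, update dist[i][j] ← min(dist[i][j], dist[i][k] + dist[k][j]). The final matrix gives, for each (i, j), the minimum total weight of any directed path from i to j (possibly empty when i = j).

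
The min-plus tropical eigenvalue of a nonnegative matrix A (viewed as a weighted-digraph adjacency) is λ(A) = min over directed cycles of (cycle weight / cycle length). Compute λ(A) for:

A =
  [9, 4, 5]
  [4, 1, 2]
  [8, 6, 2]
λ(A) = 1

Enumerate directed cycles and compute their means (weight / length). Sample:
  cycle 0 → 0: weight = 9, length = 1, mean = 9/1 ≈ 9.000
  cycle 1 → 1: weight = 1, length = 1, mean = 1/1 ≈ 1.000
  cycle 2 → 2: weight = 2, length = 1, mean = 2/1 ≈ 2.000
  cycle 0 → 1 → 0: weight = 8, length = 2, mean = 8/2 ≈ 4.000
  cycle 0 → 2 → 0: weight = 13, length = 2, mean = 13/2 ≈ 6.500
  cycle 1 → 0 → 1: weight = 8, length = 2, mean = 8/2 ≈ 4.000
Minimum mean = 1.000, attained e.g. along the cycle 1 → 1 with weight 1 and length 1. So λ(A) = 1/1 = 1.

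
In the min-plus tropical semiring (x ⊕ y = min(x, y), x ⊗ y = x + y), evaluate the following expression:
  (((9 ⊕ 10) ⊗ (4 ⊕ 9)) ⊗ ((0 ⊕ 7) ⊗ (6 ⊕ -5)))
(((9 ⊕ 10) ⊗ (4 ⊕ 9)) ⊗ ((0 ⊕ 7) ⊗ (6 ⊕ -5))) = 8

Expand innermost to outermost. Recall ⊕ takes the minimum of its arguments and ⊗ takes their sum. Working out the expression (((9 ⊕ 10) ⊗ (4 ⊕ 9)) ⊗ ((0 ⊕ 7) ⊗ (6 ⊕ -5))) gives 8.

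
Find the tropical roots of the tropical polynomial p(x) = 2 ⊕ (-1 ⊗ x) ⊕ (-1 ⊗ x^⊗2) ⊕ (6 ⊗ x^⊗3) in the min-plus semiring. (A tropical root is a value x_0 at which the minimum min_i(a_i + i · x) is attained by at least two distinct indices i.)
Roots: {-7, 0, 3}

Each tropical root is a break point of the lower envelope of the lines y = a_i + i · x (there are 4 lines, with slopes 0, 1, ..., 3). Only the lines that attain the minimum somewhere contribute to roots; other lines are dominated. Here the surviving (envelope) indices are i = 3, i = 2, i = 1, i = 0.
Intersections between consecutive envelope lines give the roots: for adjacent envelope indices i < j the intersection is x = (a_i − a_j) / (j − i). Reading off the sorted break points: {-7, 0, 3}.
Verification: at each break x_0, at least two indices attain the minimum of min_i(a_i + i · x_0).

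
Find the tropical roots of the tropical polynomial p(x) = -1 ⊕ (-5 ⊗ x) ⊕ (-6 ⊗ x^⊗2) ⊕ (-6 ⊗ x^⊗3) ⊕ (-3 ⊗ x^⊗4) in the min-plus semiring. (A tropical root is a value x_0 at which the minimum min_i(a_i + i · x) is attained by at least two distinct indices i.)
Roots: {-3, 0, 1, 4}

Each tropical root is a break point of the lower envelope of the lines y = a_i + i · x (there are 5 lines, with slopes 0, 1, ..., 4). Only the lines that attain the minimum somewhere contribute to roots; other lines are dominated. Here the surviving (envelope) indices are i = 4, i = 3, i = 2, i = 1, i = 0.
Intersections between consecutive envelope lines give the roots: for adjacent envelope indices i < j the intersection is x = (a_i − a_j) / (j − i). Reading off the sorted break points: {-3, 0, 1, 4}.
Verification: at each break x_0, at least two indices attain the minimum of min_i(a_i + i · x_0).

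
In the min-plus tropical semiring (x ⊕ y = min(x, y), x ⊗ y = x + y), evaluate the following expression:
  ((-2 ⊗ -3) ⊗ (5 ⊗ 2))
((-2 ⊗ -3) ⊗ (5 ⊗ 2)) = 2

Expand innermost to outermost. Recall ⊕ takes the minimum of its arguments and ⊗ takes their sum. Working out the expression ((-2 ⊗ -3) ⊗ (5 ⊗ 2)) gives 2.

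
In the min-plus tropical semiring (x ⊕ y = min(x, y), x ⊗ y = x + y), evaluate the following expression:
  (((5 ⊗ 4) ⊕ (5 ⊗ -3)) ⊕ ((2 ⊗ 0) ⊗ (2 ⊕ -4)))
(((5 ⊗ 4) ⊕ (5 ⊗ -3)) ⊕ ((2 ⊗ 0) ⊗ (2 ⊕ -4))) = -2

Expand innermost to outermost. Recall ⊕ takes the minimum of its arguments and ⊗ takes their sum. Working out the expression (((5 ⊗ 4) ⊕ (5 ⊗ -3)) ⊕ ((2 ⊗ 0) ⊗ (2 ⊕ -4))) gives -2.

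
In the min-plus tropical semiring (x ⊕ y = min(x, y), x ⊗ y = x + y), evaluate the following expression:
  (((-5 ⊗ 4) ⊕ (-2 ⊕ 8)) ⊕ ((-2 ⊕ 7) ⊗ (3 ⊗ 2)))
(((-5 ⊗ 4) ⊕ (-2 ⊕ 8)) ⊕ ((-2 ⊕ 7) ⊗ (3 ⊗ 2))) = -2

Expand innermost to outermost. Recall ⊕ takes the minimum of its arguments and ⊗ takes their sum. Working out the expression (((-5 ⊗ 4) ⊕ (-2 ⊕ 8)) ⊕ ((-2 ⊕ 7) ⊗ (3 ⊗ 2))) gives -2.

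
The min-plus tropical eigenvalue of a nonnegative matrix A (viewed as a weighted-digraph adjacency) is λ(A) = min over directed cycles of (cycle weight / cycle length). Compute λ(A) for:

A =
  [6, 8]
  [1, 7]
λ(A) = 9/2

Enumerate directed cycles and compute their means (weight / length). Sample:
  cycle 0 → 0: weight = 6, length = 1, mean = 6/1 ≈ 6.000
  cycle 1 → 1: weight = 7, length = 1, mean = 7/1 ≈ 7.000
  cycle 0 → 1 → 0: weight = 9, length = 2, mean = 9/2 ≈ 4.500
  cycle 1 → 0 → 1: weight = 9, length = 2, mean = 9/2 ≈ 4.500
Minimum mean = 4.500, attained e.g. along the cycle 0 → 1 → 0 with weight 9 and length 2. So λ(A) = 9/2 = 9/2.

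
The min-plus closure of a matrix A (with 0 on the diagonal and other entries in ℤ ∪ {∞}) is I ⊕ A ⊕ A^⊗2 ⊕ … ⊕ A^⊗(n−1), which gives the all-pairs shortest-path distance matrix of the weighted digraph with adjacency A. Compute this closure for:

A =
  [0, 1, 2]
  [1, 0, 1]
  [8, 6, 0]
Closure =
  [0, 1, 2]
  [1, 0, 1]
  [7, 6, 0]

This is the Floyd-Warshall all-pairs shortest-path computation. For each intermediate vertex k = 0, 1, …, 2, update dist[i][j] ← min(dist[i][j], dist[i][k] + dist[k][j]). The final matrix gives, for each (i, j), the minimum total weight of any directed path from i to j (possibly empty when i = j).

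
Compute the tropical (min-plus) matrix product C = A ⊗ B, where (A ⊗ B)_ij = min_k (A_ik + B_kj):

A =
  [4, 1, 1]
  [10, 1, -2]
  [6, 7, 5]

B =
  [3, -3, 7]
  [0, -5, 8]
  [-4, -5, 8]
A ⊗ B =
  [-3, -4, 9]
  [-6, -7, 6]
  [1, 0, 13]

Apply the min-plus product entry-by-entry:
  C[0][0] = min over k of (A[0][0] + B[0][0] = 4 + 3 = 7, A[0][1] + B[1][0] = 1 + 0 = 1, A[0][2] + B[2][0] = 1 + -4 = -3) = -3 (attained at k = 2)
  C[0][1] = min over k of (A[0][0] + B[0][1] = 4 + -3 = 1, A[0][1] + B[1][1] = 1 + -5 = -4, A[0][2] + B[2][1] = 1 + -5 = -4) = -4 (attained at k = 1)
  C[0][2] = min over k of (A[0][0] + B[0][2] = 4 + 7 = 11, A[0][1] + B[1][2] = 1 + 8 = 9, A[0][2] + B[2][2] = 1 + 8 = 9) = 9 (attained at k = 1)
  C[1][0] = min over k of (A[1][0] + B[0][0] = 10 + 3 = 13, A[1][1] + B[1][0] = 1 + 0 = 1, A[1][2] + B[2][0] = -2 + -4 = -6) = -6 (attained at k = 2)
  C[1][1] = min over k of (A[1][0] + B[0][1] = 10 + -3 = 7, A[1][1] + B[1][1] = 1 + -5 = -4, A[1][2] + B[2][1] = -2 + -5 = -7) = -7 (attained at k = 2)
  C[1][2] = min over k of (A[1][0] + B[0][2] = 10 + 7 = 17, A[1][1] + B[1][2] = 1 + 8 = 9, A[1][2] + B[2][2] = -2 + 8 = 6) = 6 (attained at k = 2)
  C[2][0] = min over k of (A[2][0] + B[0][0] = 6 + 3 = 9, A[2][1] + B[1][0] = 7 + 0 = 7, A[2][2] + B[2][0] = 5 + -4 = 1) = 1 (attained at k = 2)
  C[2][1] = min over k of (A[2][0] + B[0][1] = 6 + -3 = 3, A[2][1] + B[1][1] = 7 + -5 = 2, A[2][2] + B[2][1] = 5 + -5 = 0) = 0 (attained at k = 2)
  C[2][2] = min over k of (A[2][0] + B[0][2] = 6 + 7 = 13, A[2][1] + B[1][2] = 7 + 8 = 15, A[2][2] + B[2][2] = 5 + 8 = 13) = 13 (attained at k = 0)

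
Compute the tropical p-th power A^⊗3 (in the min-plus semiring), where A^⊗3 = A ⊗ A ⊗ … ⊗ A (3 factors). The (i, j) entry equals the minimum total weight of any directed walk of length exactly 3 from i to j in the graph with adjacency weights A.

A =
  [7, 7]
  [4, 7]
A^⊗3 =
  [18, 18]
  [15, 18]

Each entry (A^⊗3)_ij equals the minimum over all length-3 walks i = v_0 → v_1 → … → v_3 = j of Σ_t A[v_t][v_{t+1}]. For example, for (i, j) = (0, 1) we minimise over 4 possible intermediate vertex sequences; the minimum is 18, attained along the walk 0 → 1 → 0 → 1.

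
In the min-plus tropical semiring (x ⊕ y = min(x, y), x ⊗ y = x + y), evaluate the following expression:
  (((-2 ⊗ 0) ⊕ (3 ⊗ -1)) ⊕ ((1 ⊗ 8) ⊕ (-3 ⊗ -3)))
(((-2 ⊗ 0) ⊕ (3 ⊗ -1)) ⊕ ((1 ⊗ 8) ⊕ (-3 ⊗ -3))) = -6

Expand innermost to outermost. Recall ⊕ takes the minimum of its arguments and ⊗ takes their sum. Working out the expression (((-2 ⊗ 0) ⊕ (3 ⊗ -1)) ⊕ ((1 ⊗ 8) ⊕ (-3 ⊗ -3))) gives -6.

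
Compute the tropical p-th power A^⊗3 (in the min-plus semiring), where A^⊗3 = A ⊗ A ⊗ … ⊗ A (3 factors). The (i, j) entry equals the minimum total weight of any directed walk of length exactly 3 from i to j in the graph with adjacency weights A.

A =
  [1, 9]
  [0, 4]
A^⊗3 =
  [3, 11]
  [2, 10]

Each entry (A^⊗3)_ij equals the minimum over all length-3 walks i = v_0 → v_1 → … → v_3 = j of Σ_t A[v_t][v_{t+1}]. For example, for (i, j) = (0, 1) we minimise over 4 possible intermediate vertex sequences; the minimum is 11, attained along the walk 0 → 0 → 0 → 1.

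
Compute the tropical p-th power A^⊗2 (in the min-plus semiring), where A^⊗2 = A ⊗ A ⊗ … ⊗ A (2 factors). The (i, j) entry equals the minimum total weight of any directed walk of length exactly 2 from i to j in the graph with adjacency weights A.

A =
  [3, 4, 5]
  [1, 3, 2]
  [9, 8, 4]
A^⊗2 =
  [5, 7, 6]
  [4, 5, 5]
  [9, 11, 8]

Each entry (A^⊗2)_ij equals the minimum over all length-2 walks i = v_0 → v_1 → … → v_2 = j of Σ_t A[v_t][v_{t+1}]. For example, for (i, j) = (0, 2) we minimise over 3 possible intermediate vertex sequences; the minimum is 6, attained along the walk 0 → 1 → 2.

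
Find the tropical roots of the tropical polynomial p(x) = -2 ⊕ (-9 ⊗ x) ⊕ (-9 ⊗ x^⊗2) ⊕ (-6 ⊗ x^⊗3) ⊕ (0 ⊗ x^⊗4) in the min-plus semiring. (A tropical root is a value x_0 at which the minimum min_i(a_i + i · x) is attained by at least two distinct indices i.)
Roots: {-6, -3, 0, 7}

Each tropical root is a break point of the lower envelope of the lines y = a_i + i · x (there are 5 lines, with slopes 0, 1, ..., 4). Only the lines that attain the minimum somewhere contribute to roots; other lines are dominated. Here the surviving (envelope) indices are i = 4, i = 3, i = 2, i = 1, i = 0.
Intersections between consecutive envelope lines give the roots: for adjacent envelope indices i < j the intersection is x = (a_i − a_j) / (j − i). Reading off the sorted break points: {-6, -3, 0, 7}.
Verification: at each break x_0, at least two indices attain the minimum of min_i(a_i + i · x_0).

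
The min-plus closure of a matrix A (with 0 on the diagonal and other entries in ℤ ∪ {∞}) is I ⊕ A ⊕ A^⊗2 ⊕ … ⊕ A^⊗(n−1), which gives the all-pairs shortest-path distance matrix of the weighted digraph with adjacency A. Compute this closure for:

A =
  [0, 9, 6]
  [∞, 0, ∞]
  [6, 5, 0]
Closure =
  [0, 9, 6]
  [∞, 0, ∞]
  [6, 5, 0]

This is the Floyd-Warshall all-pairs shortest-path computation. For each intermediate vertex k = 0, 1, …, 2, update dist[i][j] ← min(dist[i][j], dist[i][k] + dist[k][j]). The final matrix gives, for each (i, j), the minimum total weight of any directed path from i to j (possibly empty when i = j).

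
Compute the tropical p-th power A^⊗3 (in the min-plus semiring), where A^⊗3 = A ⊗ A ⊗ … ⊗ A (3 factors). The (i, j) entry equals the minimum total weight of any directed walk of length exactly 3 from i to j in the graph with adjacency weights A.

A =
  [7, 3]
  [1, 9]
A^⊗3 =
  [11, 7]
  [5, 11]

Each entry (A^⊗3)_ij equals the minimum over all length-3 walks i = v_0 → v_1 → … → v_3 = j of Σ_t A[v_t][v_{t+1}]. For example, for (i, j) = (0, 1) we minimise over 4 possible intermediate vertex sequences; the minimum is 7, attained along the walk 0 → 1 → 0 → 1.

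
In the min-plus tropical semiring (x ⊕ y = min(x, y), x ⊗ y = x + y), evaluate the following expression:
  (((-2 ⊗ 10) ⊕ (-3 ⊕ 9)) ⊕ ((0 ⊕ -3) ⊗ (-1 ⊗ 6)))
(((-2 ⊗ 10) ⊕ (-3 ⊕ 9)) ⊕ ((0 ⊕ -3) ⊗ (-1 ⊗ 6))) = -3

Expand innermost to outermost. Recall ⊕ takes the minimum of its arguments and ⊗ takes their sum. Working out the expression (((-2 ⊗ 10) ⊕ (-3 ⊕ 9)) ⊕ ((0 ⊕ -3) ⊗ (-1 ⊗ 6))) gives -3.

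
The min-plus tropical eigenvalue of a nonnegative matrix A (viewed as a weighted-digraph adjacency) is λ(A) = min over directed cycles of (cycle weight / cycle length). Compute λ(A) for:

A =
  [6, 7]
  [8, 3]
λ(A) = 3

Enumerate directed cycles and compute their means (weight / length). Sample:
  cycle 0 → 0: weight = 6, length = 1, mean = 6/1 ≈ 6.000
  cycle 1 → 1: weight = 3, length = 1, mean = 3/1 ≈ 3.000
  cycle 0 → 1 → 0: weight = 15, length = 2, mean = 15/2 ≈ 7.500
  cycle 1 → 0 → 1: weight = 15, length = 2, mean = 15/2 ≈ 7.500
Minimum mean = 3.000, attained e.g. along the cycle 1 → 1 with weight 3 and length 1. So λ(A) = 3/1 = 3.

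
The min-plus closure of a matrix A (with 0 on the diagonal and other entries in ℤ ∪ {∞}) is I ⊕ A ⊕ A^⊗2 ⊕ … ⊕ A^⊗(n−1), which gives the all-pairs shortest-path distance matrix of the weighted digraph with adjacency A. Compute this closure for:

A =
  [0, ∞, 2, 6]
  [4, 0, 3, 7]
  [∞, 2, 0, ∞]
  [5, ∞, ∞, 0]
Closure =
  [0, 4, 2, 6]
  [4, 0, 3, 7]
  [6, 2, 0, 9]
  [5, 9, 7, 0]

This is the Floyd-Warshall all-pairs shortest-path computation. For each intermediate vertex k = 0, 1, …, 3, update dist[i][j] ← min(dist[i][j], dist[i][k] + dist[k][j]). The final matrix gives, for each (i, j), the minimum total weight of any directed path from i to j (possibly empty when i = j).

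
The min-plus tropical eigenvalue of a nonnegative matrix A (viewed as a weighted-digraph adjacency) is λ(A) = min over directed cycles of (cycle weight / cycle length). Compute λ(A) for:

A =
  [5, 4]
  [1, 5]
λ(A) = 5/2

Enumerate directed cycles and compute their means (weight / length). Sample:
  cycle 0 → 0: weight = 5, length = 1, mean = 5/1 ≈ 5.000
  cycle 1 → 1: weight = 5, length = 1, mean = 5/1 ≈ 5.000
  cycle 0 → 1 → 0: weight = 5, length = 2, mean = 5/2 ≈ 2.500
  cycle 1 → 0 → 1: weight = 5, length = 2, mean = 5/2 ≈ 2.500
Minimum mean = 2.500, attained e.g. along the cycle 0 → 1 → 0 with weight 5 and length 2. So λ(A) = 5/2 = 5/2.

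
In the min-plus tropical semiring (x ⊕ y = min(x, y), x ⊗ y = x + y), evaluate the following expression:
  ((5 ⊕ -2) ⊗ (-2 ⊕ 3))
((5 ⊕ -2) ⊗ (-2 ⊕ 3)) = -4

Expand innermost to outermost. Recall ⊕ takes the minimum of its arguments and ⊗ takes their sum. Working out the expression ((5 ⊕ -2) ⊗ (-2 ⊕ 3)) gives -4.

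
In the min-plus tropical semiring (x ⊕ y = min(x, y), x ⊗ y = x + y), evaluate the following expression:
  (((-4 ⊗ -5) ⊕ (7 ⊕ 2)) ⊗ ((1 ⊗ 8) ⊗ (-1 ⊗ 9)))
(((-4 ⊗ -5) ⊕ (7 ⊕ 2)) ⊗ ((1 ⊗ 8) ⊗ (-1 ⊗ 9))) = 8

Expand innermost to outermost. Recall ⊕ takes the minimum of its arguments and ⊗ takes their sum. Working out the expression (((-4 ⊗ -5) ⊕ (7 ⊕ 2)) ⊗ ((1 ⊗ 8) ⊗ (-1 ⊗ 9))) gives 8.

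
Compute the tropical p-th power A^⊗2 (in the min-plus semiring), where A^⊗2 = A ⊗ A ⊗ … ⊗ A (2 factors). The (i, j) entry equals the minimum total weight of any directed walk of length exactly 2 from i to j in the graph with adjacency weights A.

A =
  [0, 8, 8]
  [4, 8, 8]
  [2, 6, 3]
A^⊗2 =
  [0, 8, 8]
  [4, 12, 11]
  [2, 9, 6]

Each entry (A^⊗2)_ij equals the minimum over all length-2 walks i = v_0 → v_1 → … → v_2 = j of Σ_t A[v_t][v_{t+1}]. For example, for (i, j) = (0, 2) we minimise over 3 possible intermediate vertex sequences; the minimum is 8, attained along the walk 0 → 0 → 2.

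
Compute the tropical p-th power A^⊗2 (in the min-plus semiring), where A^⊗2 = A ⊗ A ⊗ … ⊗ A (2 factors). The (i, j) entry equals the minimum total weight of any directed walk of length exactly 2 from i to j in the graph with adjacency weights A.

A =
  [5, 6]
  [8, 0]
A^⊗2 =
  [10, 6]
  [8, 0]

Each entry (A^⊗2)_ij equals the minimum over all length-2 walks i = v_0 → v_1 → … → v_2 = j of Σ_t A[v_t][v_{t+1}]. For example, for (i, j) = (0, 1) we minimise over 2 possible intermediate vertex sequences; the minimum is 6, attained along the walk 0 → 1 → 1.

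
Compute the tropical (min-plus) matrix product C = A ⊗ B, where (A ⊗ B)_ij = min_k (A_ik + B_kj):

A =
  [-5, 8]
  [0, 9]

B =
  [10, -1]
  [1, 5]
A ⊗ B =
  [5, -6]
  [10, -1]

Apply the min-plus product entry-by-entry:
  C[0][0] = min over k of (A[0][0] + B[0][0] = -5 + 10 = 5, A[0][1] + B[1][0] = 8 + 1 = 9) = 5 (attained at k = 0)
  C[0][1] = min over k of (A[0][0] + B[0][1] = -5 + -1 = -6, A[0][1] + B[1][1] = 8 + 5 = 13) = -6 (attained at k = 0)
  C[1][0] = min over k of (A[1][0] + B[0][0] = 0 + 10 = 10, A[1][1] + B[1][0] = 9 + 1 = 10) = 10 (attained at k = 0)
  C[1][1] = min over k of (A[1][0] + B[0][1] = 0 + -1 = -1, A[1][1] + B[1][1] = 9 + 5 = 14) = -1 (attained at k = 0)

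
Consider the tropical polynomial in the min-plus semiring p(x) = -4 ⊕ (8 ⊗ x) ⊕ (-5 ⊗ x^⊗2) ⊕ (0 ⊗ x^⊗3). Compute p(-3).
p(-3) = -11

A tropical monomial a ⊗ x^⊗i evaluates to a + i · x. Evaluating each term at x = -3:
  Term 0 contributes -4 + 0 · -3 = -4
  Term 1 contributes 8 + 1 · -3 = 5
  Term 2 contributes -5 + 2 · -3 = -11
  Term 3 contributes 0 + 3 · -3 = -9
p(-3) = ⊕ of these = min[-4, 5, -11, -9] = -11.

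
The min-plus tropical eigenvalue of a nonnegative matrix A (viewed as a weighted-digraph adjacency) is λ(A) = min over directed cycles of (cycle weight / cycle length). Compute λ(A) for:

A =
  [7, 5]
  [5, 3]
λ(A) = 3

Enumerate directed cycles and compute their means (weight / length). Sample:
  cycle 0 → 0: weight = 7, length = 1, mean = 7/1 ≈ 7.000
  cycle 1 → 1: weight = 3, length = 1, mean = 3/1 ≈ 3.000
  cycle 0 → 1 → 0: weight = 10, length = 2, mean = 10/2 ≈ 5.000
  cycle 1 → 0 → 1: weight = 10, length = 2, mean = 10/2 ≈ 5.000
Minimum mean = 3.000, attained e.g. along the cycle 1 → 1 with weight 3 and length 1. So λ(A) = 3/1 = 3.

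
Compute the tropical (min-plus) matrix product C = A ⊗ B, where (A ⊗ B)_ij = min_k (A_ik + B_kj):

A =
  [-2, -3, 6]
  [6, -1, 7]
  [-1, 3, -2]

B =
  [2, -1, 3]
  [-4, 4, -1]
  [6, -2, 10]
A ⊗ B =
  [-7, -3, -4]
  [-5, 3, -2]
  [-1, -4, 2]

Apply the min-plus product entry-by-entry:
  C[0][0] = min over k of (A[0][0] + B[0][0] = -2 + 2 = 0, A[0][1] + B[1][0] = -3 + -4 = -7, A[0][2] + B[2][0] = 6 + 6 = 12) = -7 (attained at k = 1)
  C[0][1] = min over k of (A[0][0] + B[0][1] = -2 + -1 = -3, A[0][1] + B[1][1] = -3 + 4 = 1, A[0][2] + B[2][1] = 6 + -2 = 4) = -3 (attained at k = 0)
  C[0][2] = min over k of (A[0][0] + B[0][2] = -2 + 3 = 1, A[0][1] + B[1][2] = -3 + -1 = -4, A[0][2] + B[2][2] = 6 + 10 = 16) = -4 (attained at k = 1)
  C[1][0] = min over k of (A[1][0] + B[0][0] = 6 + 2 = 8, A[1][1] + B[1][0] = -1 + -4 = -5, A[1][2] + B[2][0] = 7 + 6 = 13) = -5 (attained at k = 1)
  C[1][1] = min over k of (A[1][0] + B[0][1] = 6 + -1 = 5, A[1][1] + B[1][1] = -1 + 4 = 3, A[1][2] + B[2][1] = 7 + -2 = 5) = 3 (attained at k = 1)
  C[1][2] = min over k of (A[1][0] + B[0][2] = 6 + 3 = 9, A[1][1] + B[1][2] = -1 + -1 = -2, A[1][2] + B[2][2] = 7 + 10 = 17) = -2 (attained at k = 1)
  C[2][0] = min over k of (A[2][0] + B[0][0] = -1 + 2 = 1, A[2][1] + B[1][0] = 3 + -4 = -1, A[2][2] + B[2][0] = -2 + 6 = 4) = -1 (attained at k = 1)
  C[2][1] = min over k of (A[2][0] + B[0][1] = -1 + -1 = -2, A[2][1] + B[1][1] = 3 + 4 = 7, A[2][2] + B[2][1] = -2 + -2 = -4) = -4 (attained at k = 2)
  C[2][2] = min over k of (A[2][0] + B[0][2] = -1 + 3 = 2, A[2][1] + B[1][2] = 3 + -1 = 2, A[2][2] + B[2][2] = -2 + 10 = 8) = 2 (attained at k = 0)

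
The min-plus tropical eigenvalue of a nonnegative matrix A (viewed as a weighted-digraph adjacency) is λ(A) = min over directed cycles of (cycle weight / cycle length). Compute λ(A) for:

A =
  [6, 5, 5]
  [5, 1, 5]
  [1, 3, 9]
λ(A) = 1

Enumerate directed cycles and compute their means (weight / length). Sample:
  cycle 0 → 0: weight = 6, length = 1, mean = 6/1 ≈ 6.000
  cycle 1 → 1: weight = 1, length = 1, mean = 1/1 ≈ 1.000
  cycle 2 → 2: weight = 9, length = 1, mean = 9/1 ≈ 9.000
  cycle 0 → 1 → 0: weight = 10, length = 2, mean = 10/2 ≈ 5.000
  cycle 0 → 2 → 0: weight = 6, length = 2, mean = 6/2 ≈ 3.000
  cycle 1 → 0 → 1: weight = 10, length = 2, mean = 10/2 ≈ 5.000
Minimum mean = 1.000, attained e.g. along the cycle 1 → 1 with weight 1 and length 1. So λ(A) = 1/1 = 1.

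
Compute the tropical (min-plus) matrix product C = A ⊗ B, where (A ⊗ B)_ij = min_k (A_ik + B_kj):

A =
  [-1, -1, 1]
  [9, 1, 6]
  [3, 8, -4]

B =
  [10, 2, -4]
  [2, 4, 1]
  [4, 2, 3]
A ⊗ B =
  [1, 1, -5]
  [3, 5, 2]
  [0, -2, -1]

Apply the min-plus product entry-by-entry:
  C[0][0] = min over k of (A[0][0] + B[0][0] = -1 + 10 = 9, A[0][1] + B[1][0] = -1 + 2 = 1, A[0][2] + B[2][0] = 1 + 4 = 5) = 1 (attained at k = 1)
  C[0][1] = min over k of (A[0][0] + B[0][1] = -1 + 2 = 1, A[0][1] + B[1][1] = -1 + 4 = 3, A[0][2] + B[2][1] = 1 + 2 = 3) = 1 (attained at k = 0)
  C[0][2] = min over k of (A[0][0] + B[0][2] = -1 + -4 = -5, A[0][1] + B[1][2] = -1 + 1 = 0, A[0][2] + B[2][2] = 1 + 3 = 4) = -5 (attained at k = 0)
  C[1][0] = min over k of (A[1][0] + B[0][0] = 9 + 10 = 19, A[1][1] + B[1][0] = 1 + 2 = 3, A[1][2] + B[2][0] = 6 + 4 = 10) = 3 (attained at k = 1)
  C[1][1] = min over k of (A[1][0] + B[0][1] = 9 + 2 = 11, A[1][1] + B[1][1] = 1 + 4 = 5, A[1][2] + B[2][1] = 6 + 2 = 8) = 5 (attained at k = 1)
  C[1][2] = min over k of (A[1][0] + B[0][2] = 9 + -4 = 5, A[1][1] + B[1][2] = 1 + 1 = 2, A[1][2] + B[2][2] = 6 + 3 = 9) = 2 (attained at k = 1)
  C[2][0] = min over k of (A[2][0] + B[0][0] = 3 + 10 = 13, A[2][1] + B[1][0] = 8 + 2 = 10, A[2][2] + B[2][0] = -4 + 4 = 0) = 0 (attained at k = 2)
  C[2][1] = min over k of (A[2][0] + B[0][1] = 3 + 2 = 5, A[2][1] + B[1][1] = 8 + 4 = 12, A[2][2] + B[2][1] = -4 + 2 = -2) = -2 (attained at k = 2)
  C[2][2] = min over k of (A[2][0] + B[0][2] = 3 + -4 = -1, A[2][1] + B[1][2] = 8 + 1 = 9, A[2][2] + B[2][2] = -4 + 3 = -1) = -1 (attained at k = 0)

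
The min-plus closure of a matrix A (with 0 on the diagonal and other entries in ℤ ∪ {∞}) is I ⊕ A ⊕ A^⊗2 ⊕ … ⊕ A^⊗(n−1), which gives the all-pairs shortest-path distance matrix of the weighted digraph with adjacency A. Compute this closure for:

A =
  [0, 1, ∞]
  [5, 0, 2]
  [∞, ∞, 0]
Closure =
  [0, 1, 3]
  [5, 0, 2]
  [∞, ∞, 0]

This is the Floyd-Warshall all-pairs shortest-path computation. For each intermediate vertex k = 0, 1, …, 2, update dist[i][j] ← min(dist[i][j], dist[i][k] + dist[k][j]). The final matrix gives, for each (i, j), the minimum total weight of any directed path from i to j (possibly empty when i = j).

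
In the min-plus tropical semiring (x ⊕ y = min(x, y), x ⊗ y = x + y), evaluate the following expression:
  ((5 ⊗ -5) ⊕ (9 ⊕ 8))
((5 ⊗ -5) ⊕ (9 ⊕ 8)) = 0

Expand innermost to outermost. Recall ⊕ takes the minimum of its arguments and ⊗ takes their sum. Working out the expression ((5 ⊗ -5) ⊕ (9 ⊕ 8)) gives 0.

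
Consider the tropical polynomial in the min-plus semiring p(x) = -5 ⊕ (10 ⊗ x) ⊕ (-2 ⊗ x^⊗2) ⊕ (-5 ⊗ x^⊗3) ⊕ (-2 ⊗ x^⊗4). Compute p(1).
p(1) = -5

A tropical monomial a ⊗ x^⊗i evaluates to a + i · x. Evaluating each term at x = 1:
  Term 0 contributes -5 + 0 · 1 = -5
  Term 1 contributes 10 + 1 · 1 = 11
  Term 2 contributes -2 + 2 · 1 = 0
  Term 3 contributes -5 + 3 · 1 = -2
  Term 4 contributes -2 + 4 · 1 = 2
p(1) = ⊕ of these = min[-5, 11, 0, -2, 2] = -5.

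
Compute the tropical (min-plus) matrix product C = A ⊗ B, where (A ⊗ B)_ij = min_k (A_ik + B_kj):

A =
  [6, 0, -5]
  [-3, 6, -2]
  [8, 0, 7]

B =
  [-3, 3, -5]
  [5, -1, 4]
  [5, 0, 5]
A ⊗ B =
  [0, -5, 0]
  [-6, -2, -8]
  [5, -1, 3]

Apply the min-plus product entry-by-entry:
  C[0][0] = min over k of (A[0][0] + B[0][0] = 6 + -3 = 3, A[0][1] + B[1][0] = 0 + 5 = 5, A[0][2] + B[2][0] = -5 + 5 = 0) = 0 (attained at k = 2)
  C[0][1] = min over k of (A[0][0] + B[0][1] = 6 + 3 = 9, A[0][1] + B[1][1] = 0 + -1 = -1, A[0][2] + B[2][1] = -5 + 0 = -5) = -5 (attained at k = 2)
  C[0][2] = min over k of (A[0][0] + B[0][2] = 6 + -5 = 1, A[0][1] + B[1][2] = 0 + 4 = 4, A[0][2] + B[2][2] = -5 + 5 = 0) = 0 (attained at k = 2)
  C[1][0] = min over k of (A[1][0] + B[0][0] = -3 + -3 = -6, A[1][1] + B[1][0] = 6 + 5 = 11, A[1][2] + B[2][0] = -2 + 5 = 3) = -6 (attained at k = 0)
  C[1][1] = min over k of (A[1][0] + B[0][1] = -3 + 3 = 0, A[1][1] + B[1][1] = 6 + -1 = 5, A[1][2] + B[2][1] = -2 + 0 = -2) = -2 (attained at k = 2)
  C[1][2] = min over k of (A[1][0] + B[0][2] = -3 + -5 = -8, A[1][1] + B[1][2] = 6 + 4 = 10, A[1][2] + B[2][2] = -2 + 5 = 3) = -8 (attained at k = 0)
  C[2][0] = min over k of (A[2][0] + B[0][0] = 8 + -3 = 5, A[2][1] + B[1][0] = 0 + 5 = 5, A[2][2] + B[2][0] = 7 + 5 = 12) = 5 (attained at k = 0)
  C[2][1] = min over k of (A[2][0] + B[0][1] = 8 + 3 = 11, A[2][1] + B[1][1] = 0 + -1 = -1, A[2][2] + B[2][1] = 7 + 0 = 7) = -1 (attained at k = 1)
  C[2][2] = min over k of (A[2][0] + B[0][2] = 8 + -5 = 3, A[2][1] + B[1][2] = 0 + 4 = 4, A[2][2] + B[2][2] = 7 + 5 = 12) = 3 (attained at k = 0)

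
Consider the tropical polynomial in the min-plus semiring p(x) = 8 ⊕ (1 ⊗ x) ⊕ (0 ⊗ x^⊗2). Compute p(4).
p(4) = 5

A tropical monomial a ⊗ x^⊗i evaluates to a + i · x. Evaluating each term at x = 4:
  Term 0 contributes 8 + 0 · 4 = 8
  Term 1 contributes 1 + 1 · 4 = 5
  Term 2 contributes 0 + 2 · 4 = 8
p(4) = ⊕ of these = min[8, 5, 8] = 5.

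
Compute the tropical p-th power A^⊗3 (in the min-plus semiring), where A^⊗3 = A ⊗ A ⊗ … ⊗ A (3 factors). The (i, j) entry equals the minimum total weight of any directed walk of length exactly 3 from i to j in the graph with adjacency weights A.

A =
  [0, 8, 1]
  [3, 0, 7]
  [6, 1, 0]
A^⊗3 =
  [0, 2, 1]
  [3, 0, 4]
  [4, 1, 0]

Each entry (A^⊗3)_ij equals the minimum over all length-3 walks i = v_0 → v_1 → … → v_3 = j of Σ_t A[v_t][v_{t+1}]. For example, for (i, j) = (0, 2) we minimise over 9 possible intermediate vertex sequences; the minimum is 1, attained along the walk 0 → 0 → 0 → 2.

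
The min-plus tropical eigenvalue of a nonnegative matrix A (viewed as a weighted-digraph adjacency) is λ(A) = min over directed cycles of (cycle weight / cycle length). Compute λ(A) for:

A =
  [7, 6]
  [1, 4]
λ(A) = 7/2

Enumerate directed cycles and compute their means (weight / length). Sample:
  cycle 0 → 0: weight = 7, length = 1, mean = 7/1 ≈ 7.000
  cycle 1 → 1: weight = 4, length = 1, mean = 4/1 ≈ 4.000
  cycle 0 → 1 → 0: weight = 7, length = 2, mean = 7/2 ≈ 3.500
  cycle 1 → 0 → 1: weight = 7, length = 2, mean = 7/2 ≈ 3.500
Minimum mean = 3.500, attained e.g. along the cycle 0 → 1 → 0 with weight 7 and length 2. So λ(A) = 7/2 = 7/2.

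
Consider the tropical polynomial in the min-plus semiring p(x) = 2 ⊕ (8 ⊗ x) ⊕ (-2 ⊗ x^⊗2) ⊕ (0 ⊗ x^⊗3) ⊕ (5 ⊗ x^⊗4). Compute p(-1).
p(-1) = -4

A tropical monomial a ⊗ x^⊗i evaluates to a + i · x. Evaluating each term at x = -1:
  Term 0 contributes 2 + 0 · -1 = 2
  Term 1 contributes 8 + 1 · -1 = 7
  Term 2 contributes -2 + 2 · -1 = -4
  Term 3 contributes 0 + 3 · -1 = -3
  Term 4 contributes 5 + 4 · -1 = 1
p(-1) = ⊕ of these = min[2, 7, -4, -3, 1] = -4.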